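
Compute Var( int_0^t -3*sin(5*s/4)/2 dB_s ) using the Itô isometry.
Var = 9*t/8 - 9*sin(5*t/2)/20

The Itô integral of a deterministic integrand f(s) has mean 0 because each increment f(s) * (B_{s+ds} - B_s) has mean 0. By the Itô isometry:
  Var( int_0^t f(s) dB_s ) = E[ (int_0^t f(s) dB_s)^2 ] = int_0^t f(s)^2 ds.
Here f(s) = -3*sin(5*s/4)/2, so f(s)^2 = 9*sin(5*s/4)^2/4. Integrate:
  int_0^t (9*sin(5*s/4)^2/4) ds = 9*t/8 - 9*sin(5*t/2)/20.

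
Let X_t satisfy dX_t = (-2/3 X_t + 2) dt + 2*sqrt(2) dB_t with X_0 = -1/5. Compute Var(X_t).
Var(X_t) = 6 - 6*exp(-4*t/3)

The variance V(t) = Var(X_t) satisfies V'(t) = 2 a V(t) + c^2 with V(0) = 0 (drift coefficient is linear in X, diffusion is constant). With a = -2/3, c = 2*sqrt(2), the solution is
  V(t) = (c^2 / (2 a)) * (exp(2 a t) - 1)
       = ((2*sqrt(2))^2 / (2*(-2/3))) * (exp((-4/3) t) - 1)
       = 6 - 6*exp(-4*t/3).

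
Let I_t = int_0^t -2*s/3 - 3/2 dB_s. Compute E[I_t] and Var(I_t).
E[I_t] = 0; Var(I_t) = t*(16*t^2 + 108*t + 243)/108

The Itô integral of a deterministic integrand f(s) has mean 0 because each increment f(s) * (B_{s+ds} - B_s) has mean 0. By the Itô isometry:
  Var( int_0^t f(s) dB_s ) = E[ (int_0^t f(s) dB_s)^2 ] = int_0^t f(s)^2 ds.
Here f(s) = -2*s/3 - 3/2, so f(s)^2 = (4*s + 9)^2/36. Integrate:
  int_0^t ((4*s + 9)^2/36) ds = t*(16*t^2 + 108*t + 243)/108.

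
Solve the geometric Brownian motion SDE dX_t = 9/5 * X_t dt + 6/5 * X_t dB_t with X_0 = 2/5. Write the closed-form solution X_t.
X_t = 2/5 * exp((27/25) * t + (6/5) * B_t)

For GBM dX = mu X dt + sigma X dB with X_0 = x_0, apply Itô to Y = log X: dY = (mu - sigma^2/2) dt + sigma dB, so Y_t = log(x_0) + (mu - sigma^2/2) t + sigma B_t and hence X_t = x_0 * exp((mu - sigma^2/2) t + sigma B_t).
With mu = 9/5, sigma = 6/5, x_0 = 2/5, this gives:
  X_t = 2/5 * exp((27/25) * t + (6/5) * B_t).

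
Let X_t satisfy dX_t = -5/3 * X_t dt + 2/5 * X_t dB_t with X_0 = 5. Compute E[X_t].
E[X_t] = 5*exp(-5*t/3)

For GBM dX = mu X dt + sigma X dB with X_0 = x_0, apply Itô to Y = log X: dY = (mu - sigma^2/2) dt + sigma dB, so Y_t = log(x_0) + (mu - sigma^2/2) t + sigma B_t and hence X_t = x_0 * exp((mu - sigma^2/2) t + sigma B_t).
With mu = -5/3, sigma = 2/5, x_0 = 5, this gives:
  X_t = 5 * exp((-131/75) * t + (2/5) * B_t).
Since sigma*B_t ~ Normal(0, sigma^2 t), E[exp(sigma*B_t)] = exp(sigma^2 t / 2); so E[X_t] = x_0 * exp((mu - sigma^2/2) t) * exp(sigma^2 t / 2) = x_0 * exp(mu t) = 5*exp(-5*t/3).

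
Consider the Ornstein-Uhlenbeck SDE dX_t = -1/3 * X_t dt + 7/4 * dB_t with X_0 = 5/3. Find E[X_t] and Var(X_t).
E[X_t] = 5*exp(-t/3)/3; Var(X_t) = 147/32 - 147*exp(-2*t/3)/32

The OU SDE dX = -theta X dt + sigma dB admits the integrating factor exp(theta t): d(exp(theta t) X_t) = sigma exp(theta t) dB_t. Integrating from 0 to t:
  X_t = x_0 * exp(-theta t) + sigma * int_0^t exp(-theta (t-s)) dB_s.
The Itô integral has mean 0 and (by the Itô isometry) variance sigma^2 * int_0^t exp(-2 theta (t - s)) ds = sigma^2 * (1 - exp(-2 theta t)) / (2 theta).
With theta = 1/3, sigma = 7/4, x_0 = 5/3:
  E[X_t] = 5/3 * exp(-1/3 t) = 5*exp(-t/3)/3
  Var(X_t) = (7/4)^2 * (1 - exp(-2*1/3 t)) / (2 * 1/3) = 147/32 - 147*exp(-2*t/3)/32.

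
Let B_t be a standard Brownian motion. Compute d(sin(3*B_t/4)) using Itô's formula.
d(sin(3*B_t/4)) = (-9*sin(3*B_t/4)/32) dt + (3*cos(3*B_t/4)/4) dB_t

Itô's formula for f(B_t) gives d f(B_t) = f'(B_t) dB_t + (1/2) f''(B_t) dt. Compute derivatives of f(x) = sin(3*x/4):
  f'(x)  = 3*cos(3*x/4)/4
  f''(x) = -9*sin(3*x/4)/16
Substitute x = B_t and multiply the f'' term by 1/2:
  drift     = (1/2) * (-9*sin(3*x/4)/16) evaluated at B_t = -9*sin(3*B_t/4)/32
  diffusion = (3*cos(3*x/4)/4) evaluated at B_t = 3*cos(3*B_t/4)/4
Therefore d(sin(3*B_t/4)) = (-9*sin(3*B_t/4)/32) dt + (3*cos(3*B_t/4)/4) dB_t.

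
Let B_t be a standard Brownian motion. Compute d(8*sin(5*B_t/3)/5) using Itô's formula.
d(8*sin(5*B_t/3)/5) = (-20*sin(5*B_t/3)/9) dt + (8*cos(5*B_t/3)/3) dB_t

Itô's formula for f(B_t) gives d f(B_t) = f'(B_t) dB_t + (1/2) f''(B_t) dt. Compute derivatives of f(x) = 8*sin(5*x/3)/5:
  f'(x)  = 8*cos(5*x/3)/3
  f''(x) = -40*sin(5*x/3)/9
Substitute x = B_t and multiply the f'' term by 1/2:
  drift     = (1/2) * (-40*sin(5*x/3)/9) evaluated at B_t = -20*sin(5*B_t/3)/9
  diffusion = (8*cos(5*x/3)/3) evaluated at B_t = 8*cos(5*B_t/3)/3
Therefore d(8*sin(5*B_t/3)/5) = (-20*sin(5*B_t/3)/9) dt + (8*cos(5*B_t/3)/3) dB_t.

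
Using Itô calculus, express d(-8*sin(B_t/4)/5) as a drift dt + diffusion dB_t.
d(-8*sin(B_t/4)/5) = (sin(B_t/4)/20) dt + (-2*cos(B_t/4)/5) dB_t

Itô's formula for f(B_t) gives d f(B_t) = f'(B_t) dB_t + (1/2) f''(B_t) dt. Compute derivatives of f(x) = -8*sin(x/4)/5:
  f'(x)  = -2*cos(x/4)/5
  f''(x) = sin(x/4)/10
Substitute x = B_t and multiply the f'' term by 1/2:
  drift     = (1/2) * (sin(x/4)/10) evaluated at B_t = sin(B_t/4)/20
  diffusion = (-2*cos(x/4)/5) evaluated at B_t = -2*cos(B_t/4)/5
Therefore d(-8*sin(B_t/4)/5) = (sin(B_t/4)/20) dt + (-2*cos(B_t/4)/5) dB_t.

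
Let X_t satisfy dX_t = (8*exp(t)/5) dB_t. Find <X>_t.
<X>_t = 32*exp(2*t)/25 - 32/25

For an Itô process dX_t = a(t) dt + b(t) dB_t, the quadratic variation is <X>_t = int_0^t b(s)^2 ds (the drift term does not contribute). Here b(s) = 8*exp(s)/5, so
  b(s)^2 = 64*exp(2*s)/25.
Integrating from 0 to t:
  <X>_t = int_0^t (64*exp(2*s)/25) ds = 32*exp(2*t)/25 - 32/25.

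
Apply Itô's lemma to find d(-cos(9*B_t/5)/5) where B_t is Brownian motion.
d(-cos(9*B_t/5)/5) = (81*cos(9*B_t/5)/250) dt + (9*sin(9*B_t/5)/25) dB_t

Itô's formula for f(B_t) gives d f(B_t) = f'(B_t) dB_t + (1/2) f''(B_t) dt. Compute derivatives of f(x) = -cos(9*x/5)/5:
  f'(x)  = 9*sin(9*x/5)/25
  f''(x) = 81*cos(9*x/5)/125
Substitute x = B_t and multiply the f'' term by 1/2:
  drift     = (1/2) * (81*cos(9*x/5)/125) evaluated at B_t = 81*cos(9*B_t/5)/250
  diffusion = (9*sin(9*x/5)/25) evaluated at B_t = 9*sin(9*B_t/5)/25
Therefore d(-cos(9*B_t/5)/5) = (81*cos(9*B_t/5)/250) dt + (9*sin(9*B_t/5)/25) dB_t.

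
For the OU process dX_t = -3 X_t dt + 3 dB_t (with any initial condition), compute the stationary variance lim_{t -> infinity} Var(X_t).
lim Var(X_t) = 3/2

The OU SDE dX = -theta X dt + sigma dB admits the integrating factor exp(theta t): d(exp(theta t) X_t) = sigma exp(theta t) dB_t. Integrating from 0 to t gives X_t = x_0 * exp(-theta t) + sigma * int_0^t exp(-theta (t-s)) dB_s for any initial x_0. The Itô integral has variance (by the Itô isometry) sigma^2 * int_0^t exp(-2 theta (t - s)) ds = sigma^2 * (1 - exp(-2 theta t)) / (2 theta), independent of x_0.
With theta = 3, sigma = 3:
  Var(X_t) = (3)^2 * (1 - exp(-2*3 t)) / (2 * 3) = 3/2 - 3*exp(-6*t)/2.
As t -> infinity, exp(-2*3 t) -> 0, so the stationary variance is sigma^2 / (2 theta) = 3/2.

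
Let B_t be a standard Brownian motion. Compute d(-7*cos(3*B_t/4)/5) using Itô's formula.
d(-7*cos(3*B_t/4)/5) = (63*cos(3*B_t/4)/160) dt + (21*sin(3*B_t/4)/20) dB_t

Itô's formula for f(B_t) gives d f(B_t) = f'(B_t) dB_t + (1/2) f''(B_t) dt. Compute derivatives of f(x) = -7*cos(3*x/4)/5:
  f'(x)  = 21*sin(3*x/4)/20
  f''(x) = 63*cos(3*x/4)/80
Substitute x = B_t and multiply the f'' term by 1/2:
  drift     = (1/2) * (63*cos(3*x/4)/80) evaluated at B_t = 63*cos(3*B_t/4)/160
  diffusion = (21*sin(3*x/4)/20) evaluated at B_t = 21*sin(3*B_t/4)/20
Therefore d(-7*cos(3*B_t/4)/5) = (63*cos(3*B_t/4)/160) dt + (21*sin(3*B_t/4)/20) dB_t.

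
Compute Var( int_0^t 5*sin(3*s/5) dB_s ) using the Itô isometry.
Var = 25*t/2 - 125*sin(6*t/5)/12

The Itô integral of a deterministic integrand f(s) has mean 0 because each increment f(s) * (B_{s+ds} - B_s) has mean 0. By the Itô isometry:
  Var( int_0^t f(s) dB_s ) = E[ (int_0^t f(s) dB_s)^2 ] = int_0^t f(s)^2 ds.
Here f(s) = 5*sin(3*s/5), so f(s)^2 = 25*sin(3*s/5)^2. Integrate:
  int_0^t (25*sin(3*s/5)^2) ds = 25*t/2 - 125*sin(6*t/5)/12.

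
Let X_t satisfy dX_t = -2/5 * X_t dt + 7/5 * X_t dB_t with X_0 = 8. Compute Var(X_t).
Var(X_t) = (64*exp(49*t/25) - 64)*exp(-4*t/5)

For GBM dX = mu X dt + sigma X dB with X_0 = x_0, apply Itô to Y = log X: dY = (mu - sigma^2/2) dt + sigma dB, so Y_t = log(x_0) + (mu - sigma^2/2) t + sigma B_t and hence X_t = x_0 * exp((mu - sigma^2/2) t + sigma B_t).
With mu = -2/5, sigma = 7/5, x_0 = 8, this gives:
  X_t = 8 * exp((-69/50) * t + (7/5) * B_t).
Since sigma*B_t ~ Normal(0, sigma^2 t), E[exp(sigma*B_t)] = exp(sigma^2 t / 2); so E[X_t] = x_0 * exp((mu - sigma^2/2) t) * exp(sigma^2 t / 2) = x_0 * exp(mu t) = 8*exp(-2*t/5).
Var(X_t) = E[X_t^2] - (E[X_t])^2 = x_0^2 * exp(2 mu t) * (exp(sigma^2 t) - 1) = (64*exp(49*t/25) - 64)*exp(-4*t/5).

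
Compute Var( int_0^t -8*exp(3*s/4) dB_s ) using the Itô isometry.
Var = 128*exp(3*t/2)/3 - 128/3

The Itô integral of a deterministic integrand f(s) has mean 0 because each increment f(s) * (B_{s+ds} - B_s) has mean 0. By the Itô isometry:
  Var( int_0^t f(s) dB_s ) = E[ (int_0^t f(s) dB_s)^2 ] = int_0^t f(s)^2 ds.
Here f(s) = -8*exp(3*s/4), so f(s)^2 = 64*exp(3*s/2). Integrate:
  int_0^t (64*exp(3*s/2)) ds = 128*exp(3*t/2)/3 - 128/3.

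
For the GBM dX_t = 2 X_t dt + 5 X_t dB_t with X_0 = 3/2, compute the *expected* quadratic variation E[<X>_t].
E[<X>_t] = 225*exp(29*t)/116 - 225/116

<X>_t = int_0^t (5 * X_s)^2 ds. Taking expectation inside the integral: E[<X>_t] = 5^2 * int_0^t E[X_s^2] ds. For GBM, E[X_s^2] = x_0^2 * exp((2 mu + sigma^2) s). Integrating:
  E[<X>_t] = 5^2 * (3/2)^2 * (exp((2*2 + 5^2) t) - 1) / (2*2 + 5^2)
           = 5^2 * (3/2)^2 * (exp(29 t) - 1) / 29 = 225*exp(29*t)/116 - 225/116.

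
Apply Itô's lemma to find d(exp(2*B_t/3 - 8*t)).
d(exp(2*B_t/3 - 8*t)) = (-70*exp(2*B_t/3 - 8*t)/9) dt + (2*exp(2*B_t/3 - 8*t)/3) dB_t

Itô's formula for f(t, x): d f(t, B_t) = (f_t + (1/2) f_xx) dt + f_x dB_t. Compute partials of f(t, x) = exp(-8*t + 2*x/3):
  f_t(t,x)  = -8*exp(-8*t + 2*x/3)
  f_x(t,x)  = 2*exp(-8*t + 2*x/3)/3
  f_xx(t,x) = 4*exp(-8*t + 2*x/3)/9
Assemble drift = f_t + (1/2) f_xx = -70*exp(-8*t + 2*x/3)/9 and diffusion = f_x = 2*exp(-8*t + 2*x/3)/3. Substituting x = B_t:
  d(exp(2*B_t/3 - 8*t)) = (-70*exp(2*B_t/3 - 8*t)/9) dt + (2*exp(2*B_t/3 - 8*t)/3) dB_t.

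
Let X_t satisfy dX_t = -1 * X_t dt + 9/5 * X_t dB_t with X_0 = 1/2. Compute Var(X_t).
Var(X_t) = (exp(81*t/25) - 1)*exp(-2*t)/4

For GBM dX = mu X dt + sigma X dB with X_0 = x_0, apply Itô to Y = log X: dY = (mu - sigma^2/2) dt + sigma dB, so Y_t = log(x_0) + (mu - sigma^2/2) t + sigma B_t and hence X_t = x_0 * exp((mu - sigma^2/2) t + sigma B_t).
With mu = -1, sigma = 9/5, x_0 = 1/2, this gives:
  X_t = 1/2 * exp((-131/50) * t + (9/5) * B_t).
Since sigma*B_t ~ Normal(0, sigma^2 t), E[exp(sigma*B_t)] = exp(sigma^2 t / 2); so E[X_t] = x_0 * exp((mu - sigma^2/2) t) * exp(sigma^2 t / 2) = x_0 * exp(mu t) = exp(-t)/2.
Var(X_t) = E[X_t^2] - (E[X_t])^2 = x_0^2 * exp(2 mu t) * (exp(sigma^2 t) - 1) = (exp(81*t/25) - 1)*exp(-2*t)/4.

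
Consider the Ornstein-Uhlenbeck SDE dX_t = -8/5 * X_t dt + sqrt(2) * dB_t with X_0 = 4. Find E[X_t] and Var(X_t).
E[X_t] = 4*exp(-8*t/5); Var(X_t) = 5/8 - 5*exp(-16*t/5)/8

The OU SDE dX = -theta X dt + sigma dB admits the integrating factor exp(theta t): d(exp(theta t) X_t) = sigma exp(theta t) dB_t. Integrating from 0 to t:
  X_t = x_0 * exp(-theta t) + sigma * int_0^t exp(-theta (t-s)) dB_s.
The Itô integral has mean 0 and (by the Itô isometry) variance sigma^2 * int_0^t exp(-2 theta (t - s)) ds = sigma^2 * (1 - exp(-2 theta t)) / (2 theta).
With theta = 8/5, sigma = sqrt(2), x_0 = 4:
  E[X_t] = 4 * exp(-8/5 t) = 4*exp(-8*t/5)
  Var(X_t) = (sqrt(2))^2 * (1 - exp(-2*8/5 t)) / (2 * 8/5) = 5/8 - 5*exp(-16*t/5)/8.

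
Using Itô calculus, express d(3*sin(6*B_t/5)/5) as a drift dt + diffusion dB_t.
d(3*sin(6*B_t/5)/5) = (-54*sin(6*B_t/5)/125) dt + (18*cos(6*B_t/5)/25) dB_t

Itô's formula for f(B_t) gives d f(B_t) = f'(B_t) dB_t + (1/2) f''(B_t) dt. Compute derivatives of f(x) = 3*sin(6*x/5)/5:
  f'(x)  = 18*cos(6*x/5)/25
  f''(x) = -108*sin(6*x/5)/125
Substitute x = B_t and multiply the f'' term by 1/2:
  drift     = (1/2) * (-108*sin(6*x/5)/125) evaluated at B_t = -54*sin(6*B_t/5)/125
  diffusion = (18*cos(6*x/5)/25) evaluated at B_t = 18*cos(6*B_t/5)/25
Therefore d(3*sin(6*B_t/5)/5) = (-54*sin(6*B_t/5)/125) dt + (18*cos(6*B_t/5)/25) dB_t.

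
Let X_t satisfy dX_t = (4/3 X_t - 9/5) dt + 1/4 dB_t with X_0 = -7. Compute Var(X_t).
Var(X_t) = 3*exp(8*t/3)/128 - 3/128

The variance V(t) = Var(X_t) satisfies V'(t) = 2 a V(t) + c^2 with V(0) = 0 (drift coefficient is linear in X, diffusion is constant). With a = 4/3, c = 1/4, the solution is
  V(t) = (c^2 / (2 a)) * (exp(2 a t) - 1)
       = ((1/4)^2 / (2*(4/3))) * (exp((8/3) t) - 1)
       = 3*exp(8*t/3)/128 - 3/128.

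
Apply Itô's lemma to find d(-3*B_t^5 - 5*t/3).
d(-3*B_t^5 - 5*t/3) = (-30*B_t^3 - 5/3) dt + (-15*B_t^4) dB_t

Itô's formula for f(t, x): d f(t, B_t) = (f_t + (1/2) f_xx) dt + f_x dB_t. Compute partials of f(t, x) = -5*t/3 - 3*x^5:
  f_t(t,x)  = -5/3
  f_x(t,x)  = -15*x^4
  f_xx(t,x) = -60*x^3
Assemble drift = f_t + (1/2) f_xx = -30*x^3 - 5/3 and diffusion = f_x = -15*x^4. Substituting x = B_t:
  d(-3*B_t^5 - 5*t/3) = (-30*B_t^3 - 5/3) dt + (-15*B_t^4) dB_t.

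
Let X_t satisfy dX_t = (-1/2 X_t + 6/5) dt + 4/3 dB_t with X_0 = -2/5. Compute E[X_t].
E[X_t] = 12/5 - 14*exp(-t/2)/5

Taking expectations and using E[dB_t] = 0, the mean m(t) = E[X_t] satisfies the ODE m'(t) = a m(t) + b with m(0) = x_0. With a = -1/2, b = 6/5, x_0 = -2/5, the solution is
  m(t) = x_0 * exp(a t) + (b/a) * (exp(a t) - 1)
       = (-2/5) * exp((-1/2) t) + ((6/5)/(-1/2)) * (exp((-1/2) t) - 1)
       = 12/5 - 14*exp(-t/2)/5.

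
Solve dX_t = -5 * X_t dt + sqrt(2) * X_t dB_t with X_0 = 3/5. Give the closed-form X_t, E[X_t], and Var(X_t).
X_t = 3/5 * exp((-6) t + (sqrt(2)) B_t); E[X_t] = 3*exp(-5*t)/5; Var(X_t) = (9*exp(2*t) - 9)*exp(-10*t)/25

For GBM dX = mu X dt + sigma X dB with X_0 = x_0, apply Itô to Y = log X: dY = (mu - sigma^2/2) dt + sigma dB, so Y_t = log(x_0) + (mu - sigma^2/2) t + sigma B_t and hence X_t = x_0 * exp((mu - sigma^2/2) t + sigma B_t).
With mu = -5, sigma = sqrt(2), x_0 = 3/5, this gives:
  X_t = 3/5 * exp((-6) * t + (sqrt(2)) * B_t).
Since sigma*B_t ~ Normal(0, sigma^2 t), E[exp(sigma*B_t)] = exp(sigma^2 t / 2); so E[X_t] = x_0 * exp((mu - sigma^2/2) t) * exp(sigma^2 t / 2) = x_0 * exp(mu t) = 3*exp(-5*t)/5.
Var(X_t) = E[X_t^2] - (E[X_t])^2 = x_0^2 * exp(2 mu t) * (exp(sigma^2 t) - 1) = (9*exp(2*t) - 9)*exp(-10*t)/25.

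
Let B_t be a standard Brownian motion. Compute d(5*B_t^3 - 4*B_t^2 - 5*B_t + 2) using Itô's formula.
d(5*B_t^3 - 4*B_t^2 - 5*B_t + 2) = (15*B_t - 4) dt + (15*B_t^2 - 8*B_t - 5) dB_t

Itô's formula for f(B_t) gives d f(B_t) = f'(B_t) dB_t + (1/2) f''(B_t) dt. Compute derivatives of f(x) = 5*x^3 - 4*x^2 - 5*x + 2:
  f'(x)  = 15*x^2 - 8*x - 5
  f''(x) = 30*x - 8
Substitute x = B_t and multiply the f'' term by 1/2:
  drift     = (1/2) * (30*x - 8) evaluated at B_t = 15*B_t - 4
  diffusion = (15*x^2 - 8*x - 5) evaluated at B_t = 15*B_t^2 - 8*B_t - 5
Therefore d(5*B_t^3 - 4*B_t^2 - 5*B_t + 2) = (15*B_t - 4) dt + (15*B_t^2 - 8*B_t - 5) dB_t.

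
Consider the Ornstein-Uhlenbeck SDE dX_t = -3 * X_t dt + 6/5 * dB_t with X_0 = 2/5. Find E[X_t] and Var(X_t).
E[X_t] = 2*exp(-3*t)/5; Var(X_t) = 6/25 - 6*exp(-6*t)/25

The OU SDE dX = -theta X dt + sigma dB admits the integrating factor exp(theta t): d(exp(theta t) X_t) = sigma exp(theta t) dB_t. Integrating from 0 to t:
  X_t = x_0 * exp(-theta t) + sigma * int_0^t exp(-theta (t-s)) dB_s.
The Itô integral has mean 0 and (by the Itô isometry) variance sigma^2 * int_0^t exp(-2 theta (t - s)) ds = sigma^2 * (1 - exp(-2 theta t)) / (2 theta).
With theta = 3, sigma = 6/5, x_0 = 2/5:
  E[X_t] = 2/5 * exp(-3 t) = 2*exp(-3*t)/5
  Var(X_t) = (6/5)^2 * (1 - exp(-2*3 t)) / (2 * 3) = 6/25 - 6*exp(-6*t)/25.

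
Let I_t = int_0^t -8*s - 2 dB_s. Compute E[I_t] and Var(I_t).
E[I_t] = 0; Var(I_t) = 4*t*(16*t^2 + 12*t + 3)/3

The Itô integral of a deterministic integrand f(s) has mean 0 because each increment f(s) * (B_{s+ds} - B_s) has mean 0. By the Itô isometry:
  Var( int_0^t f(s) dB_s ) = E[ (int_0^t f(s) dB_s)^2 ] = int_0^t f(s)^2 ds.
Here f(s) = -8*s - 2, so f(s)^2 = 4*(4*s + 1)^2. Integrate:
  int_0^t (4*(4*s + 1)^2) ds = 4*t*(16*t^2 + 12*t + 3)/3.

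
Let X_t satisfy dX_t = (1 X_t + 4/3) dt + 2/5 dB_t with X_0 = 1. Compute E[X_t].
E[X_t] = 7*exp(t)/3 - 4/3

Taking expectations and using E[dB_t] = 0, the mean m(t) = E[X_t] satisfies the ODE m'(t) = a m(t) + b with m(0) = x_0. With a = 1, b = 4/3, x_0 = 1, the solution is
  m(t) = x_0 * exp(a t) + (b/a) * (exp(a t) - 1)
       = 1 * exp(1 t) + ((4/3)/1) * (exp(1 t) - 1)
       = 7*exp(t)/3 - 4/3.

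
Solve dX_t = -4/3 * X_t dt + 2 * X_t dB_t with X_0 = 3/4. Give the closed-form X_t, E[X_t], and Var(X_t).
X_t = 3/4 * exp((-10/3) t + (2) B_t); E[X_t] = 3*exp(-4*t/3)/4; Var(X_t) = (9*exp(4*t) - 9)*exp(-8*t/3)/16

For GBM dX = mu X dt + sigma X dB with X_0 = x_0, apply Itô to Y = log X: dY = (mu - sigma^2/2) dt + sigma dB, so Y_t = log(x_0) + (mu - sigma^2/2) t + sigma B_t and hence X_t = x_0 * exp((mu - sigma^2/2) t + sigma B_t).
With mu = -4/3, sigma = 2, x_0 = 3/4, this gives:
  X_t = 3/4 * exp((-10/3) * t + (2) * B_t).
Since sigma*B_t ~ Normal(0, sigma^2 t), E[exp(sigma*B_t)] = exp(sigma^2 t / 2); so E[X_t] = x_0 * exp((mu - sigma^2/2) t) * exp(sigma^2 t / 2) = x_0 * exp(mu t) = 3*exp(-4*t/3)/4.
Var(X_t) = E[X_t^2] - (E[X_t])^2 = x_0^2 * exp(2 mu t) * (exp(sigma^2 t) - 1) = (9*exp(4*t) - 9)*exp(-8*t/3)/16.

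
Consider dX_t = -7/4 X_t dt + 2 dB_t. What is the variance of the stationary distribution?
lim Var(X_t) = 8/7

The OU SDE dX = -theta X dt + sigma dB admits the integrating factor exp(theta t): d(exp(theta t) X_t) = sigma exp(theta t) dB_t. Integrating from 0 to t gives X_t = x_0 * exp(-theta t) + sigma * int_0^t exp(-theta (t-s)) dB_s for any initial x_0. The Itô integral has variance (by the Itô isometry) sigma^2 * int_0^t exp(-2 theta (t - s)) ds = sigma^2 * (1 - exp(-2 theta t)) / (2 theta), independent of x_0.
With theta = 7/4, sigma = 2:
  Var(X_t) = (2)^2 * (1 - exp(-2*7/4 t)) / (2 * 7/4) = 8/7 - 8*exp(-7*t/2)/7.
As t -> infinity, exp(-2*7/4 t) -> 0, so the stationary variance is sigma^2 / (2 theta) = 8/7.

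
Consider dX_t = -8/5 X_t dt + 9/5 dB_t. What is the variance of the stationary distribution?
lim Var(X_t) = 81/80

The OU SDE dX = -theta X dt + sigma dB admits the integrating factor exp(theta t): d(exp(theta t) X_t) = sigma exp(theta t) dB_t. Integrating from 0 to t gives X_t = x_0 * exp(-theta t) + sigma * int_0^t exp(-theta (t-s)) dB_s for any initial x_0. The Itô integral has variance (by the Itô isometry) sigma^2 * int_0^t exp(-2 theta (t - s)) ds = sigma^2 * (1 - exp(-2 theta t)) / (2 theta), independent of x_0.
With theta = 8/5, sigma = 9/5:
  Var(X_t) = (9/5)^2 * (1 - exp(-2*8/5 t)) / (2 * 8/5) = 81/80 - 81*exp(-16*t/5)/80.
As t -> infinity, exp(-2*8/5 t) -> 0, so the stationary variance is sigma^2 / (2 theta) = 81/80.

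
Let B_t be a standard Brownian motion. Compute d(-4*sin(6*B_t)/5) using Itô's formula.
d(-4*sin(6*B_t)/5) = (72*sin(6*B_t)/5) dt + (-24*cos(6*B_t)/5) dB_t

Itô's formula for f(B_t) gives d f(B_t) = f'(B_t) dB_t + (1/2) f''(B_t) dt. Compute derivatives of f(x) = -4*sin(6*x)/5:
  f'(x)  = -24*cos(6*x)/5
  f''(x) = 144*sin(6*x)/5
Substitute x = B_t and multiply the f'' term by 1/2:
  drift     = (1/2) * (144*sin(6*x)/5) evaluated at B_t = 72*sin(6*B_t)/5
  diffusion = (-24*cos(6*x)/5) evaluated at B_t = -24*cos(6*B_t)/5
Therefore d(-4*sin(6*B_t)/5) = (72*sin(6*B_t)/5) dt + (-24*cos(6*B_t)/5) dB_t.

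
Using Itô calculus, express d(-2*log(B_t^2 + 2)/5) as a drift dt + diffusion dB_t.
d(-2*log(B_t^2 + 2)/5) = (2*(B_t^2 - 2)/(5*(B_t^2 + 2)^2)) dt + (-4*B_t/(5*B_t^2 + 10)) dB_t

Itô's formula for f(B_t) gives d f(B_t) = f'(B_t) dB_t + (1/2) f''(B_t) dt. Compute derivatives of f(x) = -2*log(x^2 + 2)/5:
  f'(x)  = -4*x/(5*x^2 + 10)
  f''(x) = 4*(x^2 - 2)/(5*(x^2 + 2)^2)
Substitute x = B_t and multiply the f'' term by 1/2:
  drift     = (1/2) * (4*(x^2 - 2)/(5*(x^2 + 2)^2)) evaluated at B_t = 2*(B_t^2 - 2)/(5*(B_t^2 + 2)^2)
  diffusion = (-4*x/(5*x^2 + 10)) evaluated at B_t = -4*B_t/(5*B_t^2 + 10)
Therefore d(-2*log(B_t^2 + 2)/5) = (2*(B_t^2 - 2)/(5*(B_t^2 + 2)^2)) dt + (-4*B_t/(5*B_t^2 + 10)) dB_t.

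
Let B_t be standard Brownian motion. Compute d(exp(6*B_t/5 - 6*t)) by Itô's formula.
d(exp(6*B_t/5 - 6*t)) = (-132*exp(6*B_t/5 - 6*t)/25) dt + (6*exp(6*B_t/5 - 6*t)/5) dB_t

Itô's formula for f(t, x): d f(t, B_t) = (f_t + (1/2) f_xx) dt + f_x dB_t. Compute partials of f(t, x) = exp(-6*t + 6*x/5):
  f_t(t,x)  = -6*exp(-6*t + 6*x/5)
  f_x(t,x)  = 6*exp(-6*t + 6*x/5)/5
  f_xx(t,x) = 36*exp(-6*t + 6*x/5)/25
Assemble drift = f_t + (1/2) f_xx = -132*exp(-6*t + 6*x/5)/25 and diffusion = f_x = 6*exp(-6*t + 6*x/5)/5. Substituting x = B_t:
  d(exp(6*B_t/5 - 6*t)) = (-132*exp(6*B_t/5 - 6*t)/25) dt + (6*exp(6*B_t/5 - 6*t)/5) dB_t.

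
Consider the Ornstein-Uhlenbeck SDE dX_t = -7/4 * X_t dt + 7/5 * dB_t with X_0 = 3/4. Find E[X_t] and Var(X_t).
E[X_t] = 3*exp(-7*t/4)/4; Var(X_t) = 14/25 - 14*exp(-7*t/2)/25

The OU SDE dX = -theta X dt + sigma dB admits the integrating factor exp(theta t): d(exp(theta t) X_t) = sigma exp(theta t) dB_t. Integrating from 0 to t:
  X_t = x_0 * exp(-theta t) + sigma * int_0^t exp(-theta (t-s)) dB_s.
The Itô integral has mean 0 and (by the Itô isometry) variance sigma^2 * int_0^t exp(-2 theta (t - s)) ds = sigma^2 * (1 - exp(-2 theta t)) / (2 theta).
With theta = 7/4, sigma = 7/5, x_0 = 3/4:
  E[X_t] = 3/4 * exp(-7/4 t) = 3*exp(-7*t/4)/4
  Var(X_t) = (7/5)^2 * (1 - exp(-2*7/4 t)) / (2 * 7/4) = 14/25 - 14*exp(-7*t/2)/25.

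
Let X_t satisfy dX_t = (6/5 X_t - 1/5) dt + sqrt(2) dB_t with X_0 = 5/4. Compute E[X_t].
E[X_t] = 13*exp(6*t/5)/12 + 1/6

Taking expectations and using E[dB_t] = 0, the mean m(t) = E[X_t] satisfies the ODE m'(t) = a m(t) + b with m(0) = x_0. With a = 6/5, b = -1/5, x_0 = 5/4, the solution is
  m(t) = x_0 * exp(a t) + (b/a) * (exp(a t) - 1)
       = (5/4) * exp((6/5) t) + ((-1/5)/(6/5)) * (exp((6/5) t) - 1)
       = 13*exp(6*t/5)/12 + 1/6.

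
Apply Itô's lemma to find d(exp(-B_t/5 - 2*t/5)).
d(exp(-B_t/5 - 2*t/5)) = (-19*exp(-B_t/5 - 2*t/5)/50) dt + (-exp(-B_t/5 - 2*t/5)/5) dB_t

Itô's formula for f(t, x): d f(t, B_t) = (f_t + (1/2) f_xx) dt + f_x dB_t. Compute partials of f(t, x) = exp(-2*t/5 - x/5):
  f_t(t,x)  = -2*exp(-2*t/5 - x/5)/5
  f_x(t,x)  = -exp(-2*t/5 - x/5)/5
  f_xx(t,x) = exp(-2*t/5 - x/5)/25
Assemble drift = f_t + (1/2) f_xx = -19*exp(-2*t/5 - x/5)/50 and diffusion = f_x = -exp(-2*t/5 - x/5)/5. Substituting x = B_t:
  d(exp(-B_t/5 - 2*t/5)) = (-19*exp(-B_t/5 - 2*t/5)/50) dt + (-exp(-B_t/5 - 2*t/5)/5) dB_t.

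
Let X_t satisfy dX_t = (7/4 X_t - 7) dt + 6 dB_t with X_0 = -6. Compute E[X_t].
E[X_t] = 4 - 10*exp(7*t/4)

Taking expectations and using E[dB_t] = 0, the mean m(t) = E[X_t] satisfies the ODE m'(t) = a m(t) + b with m(0) = x_0. With a = 7/4, b = -7, x_0 = -6, the solution is
  m(t) = x_0 * exp(a t) + (b/a) * (exp(a t) - 1)
       = (-6) * exp((7/4) t) + ((-7)/(7/4)) * (exp((7/4) t) - 1)
       = 4 - 10*exp(7*t/4).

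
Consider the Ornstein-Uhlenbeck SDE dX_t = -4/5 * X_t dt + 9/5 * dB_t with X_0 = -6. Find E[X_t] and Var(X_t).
E[X_t] = -6*exp(-4*t/5); Var(X_t) = 81/40 - 81*exp(-8*t/5)/40

The OU SDE dX = -theta X dt + sigma dB admits the integrating factor exp(theta t): d(exp(theta t) X_t) = sigma exp(theta t) dB_t. Integrating from 0 to t:
  X_t = x_0 * exp(-theta t) + sigma * int_0^t exp(-theta (t-s)) dB_s.
The Itô integral has mean 0 and (by the Itô isometry) variance sigma^2 * int_0^t exp(-2 theta (t - s)) ds = sigma^2 * (1 - exp(-2 theta t)) / (2 theta).
With theta = 4/5, sigma = 9/5, x_0 = -6:
  E[X_t] = -6 * exp(-4/5 t) = -6*exp(-4*t/5)
  Var(X_t) = (9/5)^2 * (1 - exp(-2*4/5 t)) / (2 * 4/5) = 81/40 - 81*exp(-8*t/5)/40.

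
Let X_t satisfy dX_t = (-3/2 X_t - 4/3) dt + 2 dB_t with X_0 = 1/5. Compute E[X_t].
E[X_t] = -8/9 + 49*exp(-3*t/2)/45

Taking expectations and using E[dB_t] = 0, the mean m(t) = E[X_t] satisfies the ODE m'(t) = a m(t) + b with m(0) = x_0. With a = -3/2, b = -4/3, x_0 = 1/5, the solution is
  m(t) = x_0 * exp(a t) + (b/a) * (exp(a t) - 1)
       = (1/5) * exp((-3/2) t) + ((-4/3)/(-3/2)) * (exp((-3/2) t) - 1)
       = -8/9 + 49*exp(-3*t/2)/45.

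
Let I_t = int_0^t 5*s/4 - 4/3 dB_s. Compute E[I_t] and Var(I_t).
E[I_t] = 0; Var(I_t) = t*(75*t^2 - 240*t + 256)/144

The Itô integral of a deterministic integrand f(s) has mean 0 because each increment f(s) * (B_{s+ds} - B_s) has mean 0. By the Itô isometry:
  Var( int_0^t f(s) dB_s ) = E[ (int_0^t f(s) dB_s)^2 ] = int_0^t f(s)^2 ds.
Here f(s) = 5*s/4 - 4/3, so f(s)^2 = (15*s - 16)^2/144. Integrate:
  int_0^t ((15*s - 16)^2/144) ds = t*(75*t^2 - 240*t + 256)/144.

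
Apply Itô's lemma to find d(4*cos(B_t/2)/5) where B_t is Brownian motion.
d(4*cos(B_t/2)/5) = (-cos(B_t/2)/10) dt + (-2*sin(B_t/2)/5) dB_t

Itô's formula for f(B_t) gives d f(B_t) = f'(B_t) dB_t + (1/2) f''(B_t) dt. Compute derivatives of f(x) = 4*cos(x/2)/5:
  f'(x)  = -2*sin(x/2)/5
  f''(x) = -cos(x/2)/5
Substitute x = B_t and multiply the f'' term by 1/2:
  drift     = (1/2) * (-cos(x/2)/5) evaluated at B_t = -cos(B_t/2)/10
  diffusion = (-2*sin(x/2)/5) evaluated at B_t = -2*sin(B_t/2)/5
Therefore d(4*cos(B_t/2)/5) = (-cos(B_t/2)/10) dt + (-2*sin(B_t/2)/5) dB_t.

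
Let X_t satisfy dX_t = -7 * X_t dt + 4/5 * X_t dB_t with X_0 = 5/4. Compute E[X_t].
E[X_t] = 5*exp(-7*t)/4

For GBM dX = mu X dt + sigma X dB with X_0 = x_0, apply Itô to Y = log X: dY = (mu - sigma^2/2) dt + sigma dB, so Y_t = log(x_0) + (mu - sigma^2/2) t + sigma B_t and hence X_t = x_0 * exp((mu - sigma^2/2) t + sigma B_t).
With mu = -7, sigma = 4/5, x_0 = 5/4, this gives:
  X_t = 5/4 * exp((-183/25) * t + (4/5) * B_t).
Since sigma*B_t ~ Normal(0, sigma^2 t), E[exp(sigma*B_t)] = exp(sigma^2 t / 2); so E[X_t] = x_0 * exp((mu - sigma^2/2) t) * exp(sigma^2 t / 2) = x_0 * exp(mu t) = 5*exp(-7*t)/4.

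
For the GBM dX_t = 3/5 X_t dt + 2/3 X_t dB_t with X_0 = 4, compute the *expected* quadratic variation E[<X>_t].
E[<X>_t] = 160*exp(74*t/45)/37 - 160/37

<X>_t = int_0^t ((2/3) * X_s)^2 ds. Taking expectation inside the integral: E[<X>_t] = (2/3)^2 * int_0^t E[X_s^2] ds. For GBM, E[X_s^2] = x_0^2 * exp((2 mu + sigma^2) s). Integrating:
  E[<X>_t] = (2/3)^2 * 4^2 * (exp((2*(3/5) + (2/3)^2) t) - 1) / (2*(3/5) + (2/3)^2)
           = (2/3)^2 * 4^2 * (exp((74/45) t) - 1) / (74/45) = 160*exp(74*t/45)/37 - 160/37.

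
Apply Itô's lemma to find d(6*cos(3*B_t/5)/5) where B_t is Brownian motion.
d(6*cos(3*B_t/5)/5) = (-27*cos(3*B_t/5)/125) dt + (-18*sin(3*B_t/5)/25) dB_t

Itô's formula for f(B_t) gives d f(B_t) = f'(B_t) dB_t + (1/2) f''(B_t) dt. Compute derivatives of f(x) = 6*cos(3*x/5)/5:
  f'(x)  = -18*sin(3*x/5)/25
  f''(x) = -54*cos(3*x/5)/125
Substitute x = B_t and multiply the f'' term by 1/2:
  drift     = (1/2) * (-54*cos(3*x/5)/125) evaluated at B_t = -27*cos(3*B_t/5)/125
  diffusion = (-18*sin(3*x/5)/25) evaluated at B_t = -18*sin(3*B_t/5)/25
Therefore d(6*cos(3*B_t/5)/5) = (-27*cos(3*B_t/5)/125) dt + (-18*sin(3*B_t/5)/25) dB_t.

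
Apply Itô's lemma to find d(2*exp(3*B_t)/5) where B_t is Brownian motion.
d(2*exp(3*B_t)/5) = (9*exp(3*B_t)/5) dt + (6*exp(3*B_t)/5) dB_t

Itô's formula for f(B_t) gives d f(B_t) = f'(B_t) dB_t + (1/2) f''(B_t) dt. Compute derivatives of f(x) = 2*exp(3*x)/5:
  f'(x)  = 6*exp(3*x)/5
  f''(x) = 18*exp(3*x)/5
Substitute x = B_t and multiply the f'' term by 1/2:
  drift     = (1/2) * (18*exp(3*x)/5) evaluated at B_t = 9*exp(3*B_t)/5
  diffusion = (6*exp(3*x)/5) evaluated at B_t = 6*exp(3*B_t)/5
Therefore d(2*exp(3*B_t)/5) = (9*exp(3*B_t)/5) dt + (6*exp(3*B_t)/5) dB_t.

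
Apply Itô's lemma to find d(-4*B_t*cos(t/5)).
d(-4*B_t*cos(t/5)) = (4*B_t*sin(t/5)/5) dt + (-4*cos(t/5)) dB_t

Itô's formula for f(t, x): d f(t, B_t) = (f_t + (1/2) f_xx) dt + f_x dB_t. Compute partials of f(t, x) = -4*x*cos(t/5):
  f_t(t,x)  = 4*x*sin(t/5)/5
  f_x(t,x)  = -4*cos(t/5)
  f_xx(t,x) = 0
Assemble drift = f_t + (1/2) f_xx = 4*x*sin(t/5)/5 and diffusion = f_x = -4*cos(t/5). Substituting x = B_t:
  d(-4*B_t*cos(t/5)) = (4*B_t*sin(t/5)/5) dt + (-4*cos(t/5)) dB_t.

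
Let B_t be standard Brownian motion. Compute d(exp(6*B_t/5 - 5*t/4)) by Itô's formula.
d(exp(6*B_t/5 - 5*t/4)) = (-53*exp(6*B_t/5 - 5*t/4)/100) dt + (6*exp(6*B_t/5 - 5*t/4)/5) dB_t

Itô's formula for f(t, x): d f(t, B_t) = (f_t + (1/2) f_xx) dt + f_x dB_t. Compute partials of f(t, x) = exp(-5*t/4 + 6*x/5):
  f_t(t,x)  = -5*exp(-5*t/4 + 6*x/5)/4
  f_x(t,x)  = 6*exp(-5*t/4 + 6*x/5)/5
  f_xx(t,x) = 36*exp(-5*t/4 + 6*x/5)/25
Assemble drift = f_t + (1/2) f_xx = -53*exp(-5*t/4 + 6*x/5)/100 and diffusion = f_x = 6*exp(-5*t/4 + 6*x/5)/5. Substituting x = B_t:
  d(exp(6*B_t/5 - 5*t/4)) = (-53*exp(6*B_t/5 - 5*t/4)/100) dt + (6*exp(6*B_t/5 - 5*t/4)/5) dB_t.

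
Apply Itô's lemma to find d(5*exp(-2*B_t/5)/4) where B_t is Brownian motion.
d(5*exp(-2*B_t/5)/4) = (exp(-2*B_t/5)/10) dt + (-exp(-2*B_t/5)/2) dB_t

Itô's formula for f(B_t) gives d f(B_t) = f'(B_t) dB_t + (1/2) f''(B_t) dt. Compute derivatives of f(x) = 5*exp(-2*x/5)/4:
  f'(x)  = -exp(-2*x/5)/2
  f''(x) = exp(-2*x/5)/5
Substitute x = B_t and multiply the f'' term by 1/2:
  drift     = (1/2) * (exp(-2*x/5)/5) evaluated at B_t = exp(-2*B_t/5)/10
  diffusion = (-exp(-2*x/5)/2) evaluated at B_t = -exp(-2*B_t/5)/2
Therefore d(5*exp(-2*B_t/5)/4) = (exp(-2*B_t/5)/10) dt + (-exp(-2*B_t/5)/2) dB_t.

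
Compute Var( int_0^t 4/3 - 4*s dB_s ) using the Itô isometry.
Var = 16*t*(3*t^2 - 3*t + 1)/9

The Itô integral of a deterministic integrand f(s) has mean 0 because each increment f(s) * (B_{s+ds} - B_s) has mean 0. By the Itô isometry:
  Var( int_0^t f(s) dB_s ) = E[ (int_0^t f(s) dB_s)^2 ] = int_0^t f(s)^2 ds.
Here f(s) = 4/3 - 4*s, so f(s)^2 = 16*(3*s - 1)^2/9. Integrate:
  int_0^t (16*(3*s - 1)^2/9) ds = 16*t*(3*t^2 - 3*t + 1)/9.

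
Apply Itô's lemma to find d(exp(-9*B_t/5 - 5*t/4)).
d(exp(-9*B_t/5 - 5*t/4)) = (37*exp(-9*B_t/5 - 5*t/4)/100) dt + (-9*exp(-9*B_t/5 - 5*t/4)/5) dB_t

Itô's formula for f(t, x): d f(t, B_t) = (f_t + (1/2) f_xx) dt + f_x dB_t. Compute partials of f(t, x) = exp(-5*t/4 - 9*x/5):
  f_t(t,x)  = -5*exp(-5*t/4 - 9*x/5)/4
  f_x(t,x)  = -9*exp(-5*t/4 - 9*x/5)/5
  f_xx(t,x) = 81*exp(-5*t/4 - 9*x/5)/25
Assemble drift = f_t + (1/2) f_xx = 37*exp(-5*t/4 - 9*x/5)/100 and diffusion = f_x = -9*exp(-5*t/4 - 9*x/5)/5. Substituting x = B_t:
  d(exp(-9*B_t/5 - 5*t/4)) = (37*exp(-9*B_t/5 - 5*t/4)/100) dt + (-9*exp(-9*B_t/5 - 5*t/4)/5) dB_t.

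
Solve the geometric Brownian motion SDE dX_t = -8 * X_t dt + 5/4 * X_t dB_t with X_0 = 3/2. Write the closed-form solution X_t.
X_t = 3/2 * exp((-281/32) * t + (5/4) * B_t)

For GBM dX = mu X dt + sigma X dB with X_0 = x_0, apply Itô to Y = log X: dY = (mu - sigma^2/2) dt + sigma dB, so Y_t = log(x_0) + (mu - sigma^2/2) t + sigma B_t and hence X_t = x_0 * exp((mu - sigma^2/2) t + sigma B_t).
With mu = -8, sigma = 5/4, x_0 = 3/2, this gives:
  X_t = 3/2 * exp((-281/32) * t + (5/4) * B_t).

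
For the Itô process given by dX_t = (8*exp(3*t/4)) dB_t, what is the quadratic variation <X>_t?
<X>_t = 128*exp(3*t/2)/3 - 128/3

For an Itô process dX_t = a(t) dt + b(t) dB_t, the quadratic variation is <X>_t = int_0^t b(s)^2 ds (the drift term does not contribute). Here b(s) = 8*exp(3*s/4), so
  b(s)^2 = 64*exp(3*s/2).
Integrating from 0 to t:
  <X>_t = int_0^t (64*exp(3*s/2)) ds = 128*exp(3*t/2)/3 - 128/3.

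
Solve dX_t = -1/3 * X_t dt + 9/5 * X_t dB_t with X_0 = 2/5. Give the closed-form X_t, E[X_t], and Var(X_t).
X_t = 2/5 * exp((-293/150) t + (9/5) B_t); E[X_t] = 2*exp(-t/3)/5; Var(X_t) = (4*exp(81*t/25) - 4)*exp(-2*t/3)/25

For GBM dX = mu X dt + sigma X dB with X_0 = x_0, apply Itô to Y = log X: dY = (mu - sigma^2/2) dt + sigma dB, so Y_t = log(x_0) + (mu - sigma^2/2) t + sigma B_t and hence X_t = x_0 * exp((mu - sigma^2/2) t + sigma B_t).
With mu = -1/3, sigma = 9/5, x_0 = 2/5, this gives:
  X_t = 2/5 * exp((-293/150) * t + (9/5) * B_t).
Since sigma*B_t ~ Normal(0, sigma^2 t), E[exp(sigma*B_t)] = exp(sigma^2 t / 2); so E[X_t] = x_0 * exp((mu - sigma^2/2) t) * exp(sigma^2 t / 2) = x_0 * exp(mu t) = 2*exp(-t/3)/5.
Var(X_t) = E[X_t^2] - (E[X_t])^2 = x_0^2 * exp(2 mu t) * (exp(sigma^2 t) - 1) = (4*exp(81*t/25) - 4)*exp(-2*t/3)/25.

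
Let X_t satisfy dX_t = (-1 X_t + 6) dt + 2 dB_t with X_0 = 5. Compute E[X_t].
E[X_t] = 6 - exp(-t)

Taking expectations and using E[dB_t] = 0, the mean m(t) = E[X_t] satisfies the ODE m'(t) = a m(t) + b with m(0) = x_0. With a = -1, b = 6, x_0 = 5, the solution is
  m(t) = x_0 * exp(a t) + (b/a) * (exp(a t) - 1)
       = 5 * exp((-1) t) + (6/(-1)) * (exp((-1) t) - 1)
       = 6 - exp(-t).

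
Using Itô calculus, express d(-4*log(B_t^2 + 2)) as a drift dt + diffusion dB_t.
d(-4*log(B_t^2 + 2)) = (4*(B_t^2 - 2)/(B_t^2 + 2)^2) dt + (-8*B_t/(B_t^2 + 2)) dB_t

Itô's formula for f(B_t) gives d f(B_t) = f'(B_t) dB_t + (1/2) f''(B_t) dt. Compute derivatives of f(x) = -4*log(x^2 + 2):
  f'(x)  = -8*x/(x^2 + 2)
  f''(x) = 8*(x^2 - 2)/(x^2 + 2)^2
Substitute x = B_t and multiply the f'' term by 1/2:
  drift     = (1/2) * (8*(x^2 - 2)/(x^2 + 2)^2) evaluated at B_t = 4*(B_t^2 - 2)/(B_t^2 + 2)^2
  diffusion = (-8*x/(x^2 + 2)) evaluated at B_t = -8*B_t/(B_t^2 + 2)
Therefore d(-4*log(B_t^2 + 2)) = (4*(B_t^2 - 2)/(B_t^2 + 2)^2) dt + (-8*B_t/(B_t^2 + 2)) dB_t.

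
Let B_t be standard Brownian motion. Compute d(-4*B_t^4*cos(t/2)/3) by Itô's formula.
d(-4*B_t^4*cos(t/2)/3) = (2*B_t^2*(B_t^2*sin(t/2) - 12*cos(t/2))/3) dt + (-16*B_t^3*cos(t/2)/3) dB_t

Itô's formula for f(t, x): d f(t, B_t) = (f_t + (1/2) f_xx) dt + f_x dB_t. Compute partials of f(t, x) = -4*x^4*cos(t/2)/3:
  f_t(t,x)  = 2*x^4*sin(t/2)/3
  f_x(t,x)  = -16*x^3*cos(t/2)/3
  f_xx(t,x) = -16*x^2*cos(t/2)
Assemble drift = f_t + (1/2) f_xx = 2*x^2*(x^2*sin(t/2) - 12*cos(t/2))/3 and diffusion = f_x = -16*x^3*cos(t/2)/3. Substituting x = B_t:
  d(-4*B_t^4*cos(t/2)/3) = (2*B_t^2*(B_t^2*sin(t/2) - 12*cos(t/2))/3) dt + (-16*B_t^3*cos(t/2)/3) dB_t.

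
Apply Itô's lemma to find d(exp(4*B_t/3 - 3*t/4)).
d(exp(4*B_t/3 - 3*t/4)) = (5*exp(4*B_t/3 - 3*t/4)/36) dt + (4*exp(4*B_t/3 - 3*t/4)/3) dB_t

Itô's formula for f(t, x): d f(t, B_t) = (f_t + (1/2) f_xx) dt + f_x dB_t. Compute partials of f(t, x) = exp(-3*t/4 + 4*x/3):
  f_t(t,x)  = -3*exp(-3*t/4 + 4*x/3)/4
  f_x(t,x)  = 4*exp(-3*t/4 + 4*x/3)/3
  f_xx(t,x) = 16*exp(-3*t/4 + 4*x/3)/9
Assemble drift = f_t + (1/2) f_xx = 5*exp(-3*t/4 + 4*x/3)/36 and diffusion = f_x = 4*exp(-3*t/4 + 4*x/3)/3. Substituting x = B_t:
  d(exp(4*B_t/3 - 3*t/4)) = (5*exp(4*B_t/3 - 3*t/4)/36) dt + (4*exp(4*B_t/3 - 3*t/4)/3) dB_t.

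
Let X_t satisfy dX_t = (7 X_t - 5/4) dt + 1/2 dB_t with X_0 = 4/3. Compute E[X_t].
E[X_t] = 97*exp(7*t)/84 + 5/28

Taking expectations and using E[dB_t] = 0, the mean m(t) = E[X_t] satisfies the ODE m'(t) = a m(t) + b with m(0) = x_0. With a = 7, b = -5/4, x_0 = 4/3, the solution is
  m(t) = x_0 * exp(a t) + (b/a) * (exp(a t) - 1)
       = (4/3) * exp(7 t) + ((-5/4)/7) * (exp(7 t) - 1)
       = 97*exp(7*t)/84 + 5/28.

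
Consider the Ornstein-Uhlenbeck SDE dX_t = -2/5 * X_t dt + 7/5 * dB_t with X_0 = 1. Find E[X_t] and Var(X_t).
E[X_t] = exp(-2*t/5); Var(X_t) = 49/20 - 49*exp(-4*t/5)/20

The OU SDE dX = -theta X dt + sigma dB admits the integrating factor exp(theta t): d(exp(theta t) X_t) = sigma exp(theta t) dB_t. Integrating from 0 to t:
  X_t = x_0 * exp(-theta t) + sigma * int_0^t exp(-theta (t-s)) dB_s.
The Itô integral has mean 0 and (by the Itô isometry) variance sigma^2 * int_0^t exp(-2 theta (t - s)) ds = sigma^2 * (1 - exp(-2 theta t)) / (2 theta).
With theta = 2/5, sigma = 7/5, x_0 = 1:
  E[X_t] = 1 * exp(-2/5 t) = exp(-2*t/5)
  Var(X_t) = (7/5)^2 * (1 - exp(-2*2/5 t)) / (2 * 2/5) = 49/20 - 49*exp(-4*t/5)/20.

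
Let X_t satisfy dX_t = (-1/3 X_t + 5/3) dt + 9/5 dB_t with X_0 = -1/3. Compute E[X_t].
E[X_t] = 5 - 16*exp(-t/3)/3

Taking expectations and using E[dB_t] = 0, the mean m(t) = E[X_t] satisfies the ODE m'(t) = a m(t) + b with m(0) = x_0. With a = -1/3, b = 5/3, x_0 = -1/3, the solution is
  m(t) = x_0 * exp(a t) + (b/a) * (exp(a t) - 1)
       = (-1/3) * exp((-1/3) t) + ((5/3)/(-1/3)) * (exp((-1/3) t) - 1)
       = 5 - 16*exp(-t/3)/3.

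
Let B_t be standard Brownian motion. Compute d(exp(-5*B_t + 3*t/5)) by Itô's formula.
d(exp(-5*B_t + 3*t/5)) = (131*exp(-5*B_t + 3*t/5)/10) dt + (-5*exp(-5*B_t + 3*t/5)) dB_t

Itô's formula for f(t, x): d f(t, B_t) = (f_t + (1/2) f_xx) dt + f_x dB_t. Compute partials of f(t, x) = exp(3*t/5 - 5*x):
  f_t(t,x)  = 3*exp(3*t/5 - 5*x)/5
  f_x(t,x)  = -5*exp(3*t/5 - 5*x)
  f_xx(t,x) = 25*exp(3*t/5 - 5*x)
Assemble drift = f_t + (1/2) f_xx = 131*exp(3*t/5 - 5*x)/10 and diffusion = f_x = -5*exp(3*t/5 - 5*x). Substituting x = B_t:
  d(exp(-5*B_t + 3*t/5)) = (131*exp(-5*B_t + 3*t/5)/10) dt + (-5*exp(-5*B_t + 3*t/5)) dB_t.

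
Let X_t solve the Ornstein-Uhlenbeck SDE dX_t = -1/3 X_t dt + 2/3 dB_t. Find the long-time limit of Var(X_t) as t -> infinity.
lim Var(X_t) = 2/3

The OU SDE dX = -theta X dt + sigma dB admits the integrating factor exp(theta t): d(exp(theta t) X_t) = sigma exp(theta t) dB_t. Integrating from 0 to t gives X_t = x_0 * exp(-theta t) + sigma * int_0^t exp(-theta (t-s)) dB_s for any initial x_0. The Itô integral has variance (by the Itô isometry) sigma^2 * int_0^t exp(-2 theta (t - s)) ds = sigma^2 * (1 - exp(-2 theta t)) / (2 theta), independent of x_0.
With theta = 1/3, sigma = 2/3:
  Var(X_t) = (2/3)^2 * (1 - exp(-2*1/3 t)) / (2 * 1/3) = 2/3 - 2*exp(-2*t/3)/3.
As t -> infinity, exp(-2*1/3 t) -> 0, so the stationary variance is sigma^2 / (2 theta) = 2/3.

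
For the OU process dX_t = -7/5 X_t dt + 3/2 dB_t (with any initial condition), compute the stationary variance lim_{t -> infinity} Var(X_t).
lim Var(X_t) = 45/56

The OU SDE dX = -theta X dt + sigma dB admits the integrating factor exp(theta t): d(exp(theta t) X_t) = sigma exp(theta t) dB_t. Integrating from 0 to t gives X_t = x_0 * exp(-theta t) + sigma * int_0^t exp(-theta (t-s)) dB_s for any initial x_0. The Itô integral has variance (by the Itô isometry) sigma^2 * int_0^t exp(-2 theta (t - s)) ds = sigma^2 * (1 - exp(-2 theta t)) / (2 theta), independent of x_0.
With theta = 7/5, sigma = 3/2:
  Var(X_t) = (3/2)^2 * (1 - exp(-2*7/5 t)) / (2 * 7/5) = 45/56 - 45*exp(-14*t/5)/56.
As t -> infinity, exp(-2*7/5 t) -> 0, so the stationary variance is sigma^2 / (2 theta) = 45/56.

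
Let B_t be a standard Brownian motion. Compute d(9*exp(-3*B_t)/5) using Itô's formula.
d(9*exp(-3*B_t)/5) = (81*exp(-3*B_t)/10) dt + (-27*exp(-3*B_t)/5) dB_t

Itô's formula for f(B_t) gives d f(B_t) = f'(B_t) dB_t + (1/2) f''(B_t) dt. Compute derivatives of f(x) = 9*exp(-3*x)/5:
  f'(x)  = -27*exp(-3*x)/5
  f''(x) = 81*exp(-3*x)/5
Substitute x = B_t and multiply the f'' term by 1/2:
  drift     = (1/2) * (81*exp(-3*x)/5) evaluated at B_t = 81*exp(-3*B_t)/10
  diffusion = (-27*exp(-3*x)/5) evaluated at B_t = -27*exp(-3*B_t)/5
Therefore d(9*exp(-3*B_t)/5) = (81*exp(-3*B_t)/10) dt + (-27*exp(-3*B_t)/5) dB_t.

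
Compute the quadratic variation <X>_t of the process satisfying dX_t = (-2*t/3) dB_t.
<X>_t = 4*t^3/27

For an Itô process dX_t = a(t) dt + b(t) dB_t, the quadratic variation is <X>_t = int_0^t b(s)^2 ds (the drift term does not contribute). Here b(s) = -2*s/3, so
  b(s)^2 = 4*s^2/9.
Integrating from 0 to t:
  <X>_t = int_0^t (4*s^2/9) ds = 4*t^3/27.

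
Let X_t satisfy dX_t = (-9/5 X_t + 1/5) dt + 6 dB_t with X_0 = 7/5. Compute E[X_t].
E[X_t] = 1/9 + 58*exp(-9*t/5)/45

Taking expectations and using E[dB_t] = 0, the mean m(t) = E[X_t] satisfies the ODE m'(t) = a m(t) + b with m(0) = x_0. With a = -9/5, b = 1/5, x_0 = 7/5, the solution is
  m(t) = x_0 * exp(a t) + (b/a) * (exp(a t) - 1)
       = (7/5) * exp((-9/5) t) + ((1/5)/(-9/5)) * (exp((-9/5) t) - 1)
       = 1/9 + 58*exp(-9*t/5)/45.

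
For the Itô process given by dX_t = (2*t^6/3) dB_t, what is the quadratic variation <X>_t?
<X>_t = 4*t^13/117

For an Itô process dX_t = a(t) dt + b(t) dB_t, the quadratic variation is <X>_t = int_0^t b(s)^2 ds (the drift term does not contribute). Here b(s) = 2*s^6/3, so
  b(s)^2 = 4*s^12/9.
Integrating from 0 to t:
  <X>_t = int_0^t (4*s^12/9) ds = 4*t^13/117.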